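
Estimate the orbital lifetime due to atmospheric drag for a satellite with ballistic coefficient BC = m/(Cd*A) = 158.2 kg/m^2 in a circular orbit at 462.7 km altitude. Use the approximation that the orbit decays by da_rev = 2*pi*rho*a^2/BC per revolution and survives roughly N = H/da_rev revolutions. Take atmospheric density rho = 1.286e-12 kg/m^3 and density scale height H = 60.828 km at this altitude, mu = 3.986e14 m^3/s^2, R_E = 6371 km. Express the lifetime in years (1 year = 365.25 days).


a = R_E + alt = 6833.7000 km = 6.8337e+06 m
da_rev = 2*pi*rho*a^2/BC = 2*pi*1.286e-12*(6.8337e+06)^2/158.2 = 2.385208 m per revolution
N = H/da_rev = 60828.0000 m / 2.385208 m = 25502.1832 revolutions
P = 2*pi*sqrt(a^3/mu) = 5622.0549 s
lifetime = N*P = 25502.1832 * 5622.0549 = 1.4337467e+08 s = 1659.4291 days
years = 1659.4291 / 365.25 = 4.5433 years

4.5433 years


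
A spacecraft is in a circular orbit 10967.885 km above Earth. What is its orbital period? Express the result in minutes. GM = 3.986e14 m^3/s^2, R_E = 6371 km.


r = 17338.8850 km = 1.7338885e+07 m
T = 2*pi*sqrt(r^3/mu) = 2*pi*sqrt(5.2127092e+21 / 3.986e14)
T = 22721.8124 s = 378.6969 min

378.6969 minutes


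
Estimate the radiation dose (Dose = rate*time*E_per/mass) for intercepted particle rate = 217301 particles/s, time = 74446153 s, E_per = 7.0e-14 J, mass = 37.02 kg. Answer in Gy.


Total energy deposited = rate * time * E_per
  = 217301 * 74446153 * 7.0e-14 = 1.1324 J
Dose = E_total / mass = 1.1324 / 37.02
Dose = 0.03058902 Gy

0.0306 Gy


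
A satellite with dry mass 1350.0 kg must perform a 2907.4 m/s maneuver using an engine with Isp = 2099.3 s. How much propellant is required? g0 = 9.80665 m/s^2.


ve = Isp * g0 = 2099.3 * 9.80665 = 20587.100345 m/s
mass ratio = exp(dv/ve) = exp(2907.4/20587.100345) = 1.15168301
m_prop = m_dry * (mr - 1) = 1350.0 * (1.15168301 - 1)
m_prop = 204.7721 kg

204.7721 kg


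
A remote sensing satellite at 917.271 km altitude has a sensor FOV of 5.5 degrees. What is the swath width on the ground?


FOV = 5.5 deg = 0.09599311 rad
swath = 2 * alt * tan(FOV/2) = 2 * 917.271 * tan(0.04799655)
swath = 2 * 917.271 * 0.04803344
swath = 88.1194 km

88.1194 km


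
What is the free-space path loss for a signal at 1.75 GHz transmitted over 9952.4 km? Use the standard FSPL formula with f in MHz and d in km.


f = 1.75 GHz = 1750.0000 MHz
d = 9952.4 km
FSPL = 32.44 + 20*log10(1750.0000) + 20*log10(9952.4)
FSPL = 32.44 + 64.8608 + 79.9586
FSPL = 177.2593 dB

177.2593 dB


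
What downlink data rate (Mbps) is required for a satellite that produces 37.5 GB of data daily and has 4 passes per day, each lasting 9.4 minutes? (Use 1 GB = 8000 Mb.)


total contact time = 4 * 9.4 * 60 = 2256.0000 s
data = 37.5 GB = 300000.0000 Mb
rate = 300000.0000 / 2256.0000 = 132.9787 Mbps

132.9787 Mbps


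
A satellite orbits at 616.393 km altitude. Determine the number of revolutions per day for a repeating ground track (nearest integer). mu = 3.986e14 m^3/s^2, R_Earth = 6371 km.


r = 6.987393e+06 m
T = 2*pi*sqrt(r^3/mu) = 5812.7812 s = 96.8797 min
revs/day = 1440 / 96.8797 = 14.8638
Rounded: 15 revolutions per day

15 revolutions per day


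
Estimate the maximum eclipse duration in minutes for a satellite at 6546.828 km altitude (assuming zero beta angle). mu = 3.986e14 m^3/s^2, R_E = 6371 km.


r = 12917.8280 km
T = 243.5254 min
Eclipse fraction = arcsin(R_E/r)/pi = arcsin(6371.0000/12917.8280)/pi
= arcsin(0.4931944)/pi = 0.1641709
Eclipse duration = 0.1641709 * 243.5254 = 39.9798 min

39.9798 minutes


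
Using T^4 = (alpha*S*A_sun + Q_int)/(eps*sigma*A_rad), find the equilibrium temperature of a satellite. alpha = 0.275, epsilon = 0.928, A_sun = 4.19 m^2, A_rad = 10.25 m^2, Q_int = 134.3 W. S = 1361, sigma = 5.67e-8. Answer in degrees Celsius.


Numerator = alpha*S*A_sun + Q_int = 0.275*1361*4.19 + 134.3 = 1702.5123 W
Denominator = eps*sigma*A_rad = 0.928*5.67e-8*10.25 = 5.393304e-07 W/K^4
T^4 = 3.1567148e+09 K^4
T = 237.0330 K = -36.1170 C

-36.1170 degrees Celsius


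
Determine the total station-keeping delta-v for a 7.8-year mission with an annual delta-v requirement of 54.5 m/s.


dV = rate * years = 54.5 * 7.8
dV = 425.1000 m/s

425.1000 m/s


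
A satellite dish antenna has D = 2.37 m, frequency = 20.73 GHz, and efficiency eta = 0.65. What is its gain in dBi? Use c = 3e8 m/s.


lambda = c/f = 3e8 / 2.073e+10 = 0.01447178 m
G = eta*(pi*D/lambda)^2 = 0.65*(pi*2.37/0.01447178)^2
G = 172054.4417 (linear)
G = 10*log10(172054.4417) = 52.3567 dBi

52.3567 dBi


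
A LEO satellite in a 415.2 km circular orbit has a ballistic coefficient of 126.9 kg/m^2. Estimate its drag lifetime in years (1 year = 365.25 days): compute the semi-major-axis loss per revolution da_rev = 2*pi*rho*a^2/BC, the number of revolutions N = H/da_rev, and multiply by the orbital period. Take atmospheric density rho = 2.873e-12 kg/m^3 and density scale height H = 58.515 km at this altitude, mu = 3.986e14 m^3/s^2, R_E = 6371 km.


a = R_E + alt = 6786.2000 km = 6.7862e+06 m
da_rev = 2*pi*rho*a^2/BC = 2*pi*2.873e-12*(6.7862e+06)^2/126.9 = 6.550994 m per revolution
N = H/da_rev = 58515.0000 m / 6.550994 m = 8932.2327 revolutions
P = 2*pi*sqrt(a^3/mu) = 5563.5399 s
lifetime = N*P = 8932.2327 * 5563.5399 = 4.9694832e+07 s = 575.1717 days
years = 575.1717 / 365.25 = 1.5747 years

1.5747 years


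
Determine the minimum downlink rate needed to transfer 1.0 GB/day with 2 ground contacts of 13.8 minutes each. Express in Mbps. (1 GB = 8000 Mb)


total contact time = 2 * 13.8 * 60 = 1656.0000 s
data = 1.0 GB = 8000.0000 Mb
rate = 8000.0000 / 1656.0000 = 4.8309 Mbps

4.8309 Mbps


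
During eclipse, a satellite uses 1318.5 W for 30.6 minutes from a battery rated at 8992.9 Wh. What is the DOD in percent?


E_used = P * t / 60 = 1318.5 * 30.6 / 60 = 672.4350 Wh
DOD = E_used / E_total * 100 = 672.4350 / 8992.9 * 100
DOD = 7.4774 %

7.4774 %


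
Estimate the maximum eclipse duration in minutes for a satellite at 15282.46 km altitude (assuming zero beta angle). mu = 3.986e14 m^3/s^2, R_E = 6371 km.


r = 21653.4600 km
T = 528.5072 min
Eclipse fraction = arcsin(R_E/r)/pi = arcsin(6371.0000/21653.4600)/pi
= arcsin(0.2942255)/pi = 0.09506167
Eclipse duration = 0.09506167 * 528.5072 = 50.2408 min

50.2408 minutes


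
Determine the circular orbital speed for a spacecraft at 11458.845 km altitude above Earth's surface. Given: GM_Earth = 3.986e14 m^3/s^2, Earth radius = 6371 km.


r = R_E + alt = 6371.0 + 11458.845 = 17829.8450 km = 1.7829845e+07 m
v = sqrt(mu/r) = sqrt(3.986e14 / 1.7829845e+07) = 4728.1894 m/s = 4.7282 km/s

4.7282 km/s


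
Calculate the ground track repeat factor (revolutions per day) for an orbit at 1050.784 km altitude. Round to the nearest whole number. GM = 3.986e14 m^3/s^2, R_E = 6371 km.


r = 7.421784e+06 m
T = 2*pi*sqrt(r^3/mu) = 6363.1724 s = 106.0529 min
revs/day = 1440 / 106.0529 = 13.5781
Rounded: 14 revolutions per day

14 revolutions per day


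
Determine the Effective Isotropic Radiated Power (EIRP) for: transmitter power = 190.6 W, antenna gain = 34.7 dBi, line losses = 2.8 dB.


Pt = 190.6 W = 22.8012 dBW
EIRP = Pt_dBW + Gt - losses = 22.8012 + 34.7 - 2.8 = 54.7012 dBW

54.7012 dBW


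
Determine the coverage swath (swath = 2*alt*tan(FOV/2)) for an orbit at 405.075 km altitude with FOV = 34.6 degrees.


FOV = 34.6 deg = 0.6038839 rad
swath = 2 * alt * tan(FOV/2) = 2 * 405.075 * tan(0.301942)
swath = 2 * 405.075 * 0.3114653
swath = 252.3336 km

252.3336 km


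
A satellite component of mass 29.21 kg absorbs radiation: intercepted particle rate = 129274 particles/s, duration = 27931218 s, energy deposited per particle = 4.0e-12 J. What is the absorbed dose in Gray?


Total energy deposited = rate * time * E_per
  = 129274 * 27931218 * 4.0e-12 = 14.4431 J
Dose = E_total / mass = 14.4431 / 29.21
Dose = 0.4944581 Gy

0.4945 Gy


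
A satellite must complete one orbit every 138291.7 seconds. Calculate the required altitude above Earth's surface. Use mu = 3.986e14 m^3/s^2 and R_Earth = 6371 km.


T = 138291.7 s
r = (mu*T^2/(4*pi^2))^(1/3) = (3.986e14 * 138291.7^2 / (4*pi^2))^(1/3)
r = 5.7799391e+07 m = 57799.3910 km
alt = r - R_E = 57799.3910 - 6371 = 51428.3910 km

51428.3910 km


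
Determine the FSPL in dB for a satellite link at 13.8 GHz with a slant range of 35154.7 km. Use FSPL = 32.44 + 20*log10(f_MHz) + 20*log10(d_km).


f = 13.8 GHz = 13800.0000 MHz
d = 35154.7 km
FSPL = 32.44 + 20*log10(13800.0000) + 20*log10(35154.7)
FSPL = 32.44 + 82.7976 + 90.9197
FSPL = 206.1572 dB

206.1572 dB


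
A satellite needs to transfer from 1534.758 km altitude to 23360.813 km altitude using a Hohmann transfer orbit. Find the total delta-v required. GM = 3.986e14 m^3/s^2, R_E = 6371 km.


r1 = 7905.7580 km = 7.905758e+06 m
r2 = 29731.8130 km = 2.9731813e+07 m
dv1 = sqrt(mu/r1)*(sqrt(2*r2/(r1+r2)) - 1) = 1824.4432 m/s
dv2 = sqrt(mu/r2)*(1 - sqrt(2*r1/(r1+r2))) = 1288.2932 m/s
total dv = |dv1| + |dv2| = 1824.4432 + 1288.2932 = 3112.7363 m/s = 3.1127 km/s

3.1127 km/s


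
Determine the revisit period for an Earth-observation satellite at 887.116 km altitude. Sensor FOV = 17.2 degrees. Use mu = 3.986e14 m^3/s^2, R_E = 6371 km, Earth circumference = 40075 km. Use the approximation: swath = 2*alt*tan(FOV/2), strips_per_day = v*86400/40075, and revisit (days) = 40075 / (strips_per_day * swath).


swath = 2*887.116*tan(0.1500983) = 268.3274 km
v = sqrt(mu/r) = 7410.6567 m/s = 7.4107 km/s
strips/day = v*86400/40075 = 7.4107*86400/40075 = 15.9771
coverage/day = strips * swath = 15.9771 * 268.3274 = 4287.0828 km
revisit = 40075 / 4287.0828 = 9.3478 days

9.3478 days


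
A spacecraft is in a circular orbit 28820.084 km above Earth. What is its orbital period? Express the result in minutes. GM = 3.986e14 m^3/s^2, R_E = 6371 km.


r = 35191.0840 km = 3.5191084e+07 m
T = 2*pi*sqrt(r^3/mu) = 2*pi*sqrt(4.3581075e+22 / 3.986e14)
T = 65699.2162 s = 1094.9869 min

1094.9869 minutes


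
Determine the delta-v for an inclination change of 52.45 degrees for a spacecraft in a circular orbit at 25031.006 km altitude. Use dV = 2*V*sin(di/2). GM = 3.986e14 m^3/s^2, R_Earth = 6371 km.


r = 31402.0060 km = 3.1402006e+07 m
V = sqrt(mu/r) = 3562.7878 m/s
di = 52.45 deg = 0.9154252 rad
dV = 2*V*sin(di/2) = 2*3562.7878*sin(0.4577126)
dV = 3148.7727 m/s = 3.1488 km/s

3.1488 km/s


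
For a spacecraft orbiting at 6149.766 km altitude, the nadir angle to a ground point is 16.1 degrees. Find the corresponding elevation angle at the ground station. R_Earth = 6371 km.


r = R_E + alt = 12520.7660 km
Law of sines in the satellite / Earth-center / ground-point triangle:
  sin(nadir)/R_E = sin(90 + el)/r  =>  cos(el) = (r/R_E)*sin(nadir)
cos(el) = (12520.7660 / 6371.0000) * sin(16.1 deg) = 0.5449995
el = arccos(0.5449995) = 56.9754 deg
(Earth-central angle = 90 - nadir - el = 16.9246 deg)

56.9754 degrees


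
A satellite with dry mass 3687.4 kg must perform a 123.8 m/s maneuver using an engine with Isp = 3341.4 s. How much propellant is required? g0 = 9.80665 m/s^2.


ve = Isp * g0 = 3341.4 * 9.80665 = 32767.940310 m/s
mass ratio = exp(dv/ve) = exp(123.8/32767.940310) = 1.00378523
m_prop = m_dry * (mr - 1) = 3687.4 * (1.00378523 - 1)
m_prop = 13.9577 kg

13.9577 kg


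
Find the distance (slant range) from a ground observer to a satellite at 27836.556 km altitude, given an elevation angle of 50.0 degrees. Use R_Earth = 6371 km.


h = 27836.556 km, el = 50.0 deg
d = -R_E*sin(el) + sqrt((R_E*sin(el))^2 + 2*R_E*h + h^2)
d = -6371.0000*sin(0.8726646) + sqrt((6371.0000*0.7660444)^2 + 2*6371.0000*27836.556 + 27836.556^2)
d = 29081.0712 km

29081.0712 km


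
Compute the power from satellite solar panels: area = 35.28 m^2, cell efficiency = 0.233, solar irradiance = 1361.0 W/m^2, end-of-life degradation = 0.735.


P = area * eta * S * degradation
P = 35.28 * 0.233 * 1361.0 * 0.735
P = 8222.9938 W

8222.9938 W


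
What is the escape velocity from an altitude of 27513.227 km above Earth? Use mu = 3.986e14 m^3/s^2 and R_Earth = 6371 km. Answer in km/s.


r = 6371.0 + 27513.227 = 33884.2270 km = 3.3884227e+07 m
v_esc = sqrt(2*mu/r) = sqrt(2*3.986e14 / 3.3884227e+07)
v_esc = 4850.4815 m/s = 4.8505 km/s

4.8505 km/s


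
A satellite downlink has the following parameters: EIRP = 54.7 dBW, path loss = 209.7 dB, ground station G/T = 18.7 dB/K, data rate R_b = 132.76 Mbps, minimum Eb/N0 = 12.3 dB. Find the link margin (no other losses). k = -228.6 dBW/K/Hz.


C/N0 = EIRP - FSPL + G/T - k = 54.7 - 209.7 + 18.7 - (-228.6)
C/N0 = 92.3000 dB-Hz
R_b = 132.76 Mbps = 1.3276e+08 bps -> 10*log10(R_b) = 81.2307 dB-Hz
Eb/N0 = C/N0 - 10*log10(R_b) = 92.3000 - 81.2307 = 11.0693 dB
Margin = Eb/N0 - Eb/N0_req = 11.0693 - 12.3 = -1.2307 dB (negative margin: link does not close)

-1.2307 dB


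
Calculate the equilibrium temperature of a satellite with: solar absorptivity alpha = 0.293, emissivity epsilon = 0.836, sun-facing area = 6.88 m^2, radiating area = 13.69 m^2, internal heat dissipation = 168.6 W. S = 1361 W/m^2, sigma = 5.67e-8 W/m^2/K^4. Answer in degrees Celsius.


Numerator = alpha*S*A_sun + Q_int = 0.293*1361*6.88 + 168.6 = 2912.1582 W
Denominator = eps*sigma*A_rad = 0.836*5.67e-8*13.69 = 6.4892243e-07 W/K^4
T^4 = 4.4876831e+09 K^4
T = 258.8246 K = -14.3254 C

-14.3254 degrees Celsius


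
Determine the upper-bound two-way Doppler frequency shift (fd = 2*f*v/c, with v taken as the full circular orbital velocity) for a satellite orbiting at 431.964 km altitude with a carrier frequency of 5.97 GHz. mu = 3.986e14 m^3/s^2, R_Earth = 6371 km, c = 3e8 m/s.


r = 6.802964e+06 m
v = sqrt(mu/r) = 7654.5482 m/s (worst-case radial velocity)
f = 5.97 GHz = 5.97e+09 Hz
fd = 2*f*v/c = 2*5.97e+09*7654.5482/3.0e+08
fd = 304651.0174 Hz

304651.0174 Hz


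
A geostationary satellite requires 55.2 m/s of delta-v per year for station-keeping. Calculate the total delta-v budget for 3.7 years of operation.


dV = rate * years = 55.2 * 3.7
dV = 204.2400 m/s

204.2400 m/s


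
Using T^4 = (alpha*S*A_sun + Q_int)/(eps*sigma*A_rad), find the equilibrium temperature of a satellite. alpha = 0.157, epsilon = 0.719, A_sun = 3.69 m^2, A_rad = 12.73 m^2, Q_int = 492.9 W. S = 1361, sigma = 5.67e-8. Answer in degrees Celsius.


Numerator = alpha*S*A_sun + Q_int = 0.157*1361*3.69 + 492.9 = 1281.3681 W
Denominator = eps*sigma*A_rad = 0.719*5.67e-8*12.73 = 5.1896773e-07 W/K^4
T^4 = 2.4690709e+09 K^4
T = 222.9120 K = -50.2380 C

-50.2380 degrees Celsius


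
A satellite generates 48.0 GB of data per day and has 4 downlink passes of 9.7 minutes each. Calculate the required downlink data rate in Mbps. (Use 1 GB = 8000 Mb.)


total contact time = 4 * 9.7 * 60 = 2328.0000 s
data = 48.0 GB = 384000.0000 Mb
rate = 384000.0000 / 2328.0000 = 164.9485 Mbps

164.9485 Mbps


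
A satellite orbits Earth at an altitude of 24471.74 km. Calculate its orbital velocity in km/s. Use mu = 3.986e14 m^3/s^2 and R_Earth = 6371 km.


r = R_E + alt = 6371.0 + 24471.74 = 30842.7400 km = 3.084274e+07 m
v = sqrt(mu/r) = sqrt(3.986e14 / 3.084274e+07) = 3594.9443 m/s = 3.5949 km/s

3.5949 km/s


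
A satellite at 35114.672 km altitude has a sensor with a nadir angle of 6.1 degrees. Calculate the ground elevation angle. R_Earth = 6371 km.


r = R_E + alt = 41485.6720 km
Law of sines in the satellite / Earth-center / ground-point triangle:
  sin(nadir)/R_E = sin(90 + el)/r  =>  cos(el) = (r/R_E)*sin(nadir)
cos(el) = (41485.6720 / 6371.0000) * sin(6.1 deg) = 0.6919536
el = arccos(0.6919536) = 46.2150 deg
(Earth-central angle = 90 - nadir - el = 37.6850 deg)

46.2150 degrees


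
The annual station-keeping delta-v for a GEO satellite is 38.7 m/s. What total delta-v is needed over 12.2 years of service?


dV = rate * years = 38.7 * 12.2
dV = 472.1400 m/s

472.1400 m/s


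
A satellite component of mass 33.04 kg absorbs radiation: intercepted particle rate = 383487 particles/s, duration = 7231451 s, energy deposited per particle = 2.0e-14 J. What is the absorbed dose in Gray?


Total energy deposited = rate * time * E_per
  = 383487 * 7231451 * 2.0e-14 = 0.05546335 J
Dose = E_total / mass = 0.05546335 / 33.04
Dose = 0.001678673 Gy

0.0017 Gy


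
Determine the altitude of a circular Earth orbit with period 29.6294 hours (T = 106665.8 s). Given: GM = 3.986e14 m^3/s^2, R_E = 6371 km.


T = 106665.8 s
r = (mu*T^2/(4*pi^2))^(1/3) = (3.986e14 * 106665.8^2 / (4*pi^2))^(1/3)
r = 4.8611906e+07 m = 48611.9060 km
alt = r - R_E = 48611.9060 - 6371 = 42240.9060 km

42240.9060 km


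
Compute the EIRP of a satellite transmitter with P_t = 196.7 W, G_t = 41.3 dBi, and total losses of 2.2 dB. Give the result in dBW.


Pt = 196.7 W = 22.9380 dBW
EIRP = Pt_dBW + Gt - losses = 22.9380 + 41.3 - 2.2 = 62.0380 dBW

62.0380 dBW


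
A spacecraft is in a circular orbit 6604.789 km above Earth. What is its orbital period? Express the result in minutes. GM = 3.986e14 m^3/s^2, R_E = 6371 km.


r = 12975.7890 km = 1.2975789e+07 m
T = 2*pi*sqrt(r^3/mu) = 2*pi*sqrt(2.1847479e+21 / 3.986e14)
T = 14709.9733 s = 245.1662 min

245.1662 minutes


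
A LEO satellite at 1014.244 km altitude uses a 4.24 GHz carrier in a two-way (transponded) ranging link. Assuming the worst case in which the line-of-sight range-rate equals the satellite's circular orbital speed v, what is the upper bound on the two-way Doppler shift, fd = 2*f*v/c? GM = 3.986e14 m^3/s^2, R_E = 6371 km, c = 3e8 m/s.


r = 7.385244e+06 m
v = sqrt(mu/r) = 7346.5971 m/s (worst-case radial velocity)
f = 4.24 GHz = 4.24e+09 Hz
fd = 2*f*v/c = 2*4.24e+09*7346.5971/3.0e+08
fd = 207663.8113 Hz

207663.8113 Hz


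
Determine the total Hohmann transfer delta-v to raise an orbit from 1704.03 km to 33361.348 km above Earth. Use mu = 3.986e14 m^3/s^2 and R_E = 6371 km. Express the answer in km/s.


r1 = 8075.0300 km = 8.07503e+06 m
r2 = 39732.3480 km = 3.9732348e+07 m
dv1 = sqrt(mu/r1)*(sqrt(2*r2/(r1+r2)) - 1) = 2032.2687 m/s
dv2 = sqrt(mu/r2)*(1 - sqrt(2*r1/(r1+r2))) = 1326.4283 m/s
total dv = |dv1| + |dv2| = 2032.2687 + 1326.4283 = 3358.6970 m/s = 3.3587 km/s

3.3587 km/s


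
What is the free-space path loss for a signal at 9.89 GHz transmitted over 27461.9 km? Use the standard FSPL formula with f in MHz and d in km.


f = 9.89 GHz = 9890.0000 MHz
d = 27461.9 km
FSPL = 32.44 + 20*log10(9890.0000) + 20*log10(27461.9)
FSPL = 32.44 + 79.9039 + 88.7746
FSPL = 201.1185 dB

201.1185 dB


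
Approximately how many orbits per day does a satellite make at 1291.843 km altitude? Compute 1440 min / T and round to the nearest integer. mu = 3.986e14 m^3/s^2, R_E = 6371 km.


r = 7.662843e+06 m
T = 2*pi*sqrt(r^3/mu) = 6675.6893 s = 111.2615 min
revs/day = 1440 / 111.2615 = 12.9425
Rounded: 13 revolutions per day

13 revolutions per day


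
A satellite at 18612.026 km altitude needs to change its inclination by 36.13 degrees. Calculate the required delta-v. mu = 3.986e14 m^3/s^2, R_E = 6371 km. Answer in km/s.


r = 24983.0260 km = 2.4983026e+07 m
V = sqrt(mu/r) = 3994.3501 m/s
di = 36.13 deg = 0.6305875 rad
dV = 2*V*sin(di/2) = 2*3994.3501*sin(0.3152937)
dV = 2477.2619 m/s = 2.4773 km/s

2.4773 km/s


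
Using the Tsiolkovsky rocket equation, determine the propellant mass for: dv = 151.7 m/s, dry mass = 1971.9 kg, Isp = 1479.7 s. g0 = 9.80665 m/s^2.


ve = Isp * g0 = 1479.7 * 9.80665 = 14510.900005 m/s
mass ratio = exp(dv/ve) = exp(151.7/14510.900005) = 1.01050905
m_prop = m_dry * (mr - 1) = 1971.9 * (1.01050905 - 1)
m_prop = 20.7228 kg

20.7228 kg


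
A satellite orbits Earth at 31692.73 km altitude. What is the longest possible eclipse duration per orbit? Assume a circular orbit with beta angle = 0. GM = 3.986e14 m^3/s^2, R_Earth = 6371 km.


r = 38063.7300 km
T = 1231.7625 min
Eclipse fraction = arcsin(R_E/r)/pi = arcsin(6371.0000/38063.7300)/pi
= arcsin(0.1673772)/pi = 0.05352977
Eclipse duration = 0.05352977 * 1231.7625 = 65.9360 min

65.9360 minutes


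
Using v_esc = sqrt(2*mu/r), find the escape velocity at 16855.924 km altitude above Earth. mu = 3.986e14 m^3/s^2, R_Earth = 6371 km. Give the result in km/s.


r = 6371.0 + 16855.924 = 23226.9240 km = 2.3226924e+07 m
v_esc = sqrt(2*mu/r) = sqrt(2*3.986e14 / 2.3226924e+07)
v_esc = 5858.5184 m/s = 5.8585 km/s

5.8585 km/s


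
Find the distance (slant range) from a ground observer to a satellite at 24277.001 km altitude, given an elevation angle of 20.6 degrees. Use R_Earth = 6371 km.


h = 24277.001 km, el = 20.6 deg
d = -R_E*sin(el) + sqrt((R_E*sin(el))^2 + 2*R_E*h + h^2)
d = -6371.0000*sin(0.3595378) + sqrt((6371.0000*0.3518416)^2 + 2*6371.0000*24277.001 + 24277.001^2)
d = 27820.6027 km

27820.6027 km


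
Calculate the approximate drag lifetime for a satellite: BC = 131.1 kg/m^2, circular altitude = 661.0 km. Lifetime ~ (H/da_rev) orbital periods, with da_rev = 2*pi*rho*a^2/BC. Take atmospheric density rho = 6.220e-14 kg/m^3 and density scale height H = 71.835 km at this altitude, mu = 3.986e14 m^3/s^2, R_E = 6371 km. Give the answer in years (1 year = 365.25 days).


a = R_E + alt = 7032.0000 km = 7.032e+06 m
da_rev = 2*pi*rho*a^2/BC = 2*pi*6.220e-14*(7.032e+06)^2/131.1 = 0.147409436 m per revolution
N = H/da_rev = 71835.0000 m / 0.147409436 m = 487316.1569 revolutions
P = 2*pi*sqrt(a^3/mu) = 5868.5325 s
lifetime = N*P = 487316.1569 * 5868.5325 = 2.8598307e+09 s = 33099.8924 days
years = 33099.8924 / 365.25 = 90.6226 years

90.6226 years


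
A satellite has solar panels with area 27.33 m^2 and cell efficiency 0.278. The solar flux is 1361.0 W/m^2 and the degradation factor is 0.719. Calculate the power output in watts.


P = area * eta * S * degradation
P = 27.33 * 0.278 * 1361.0 * 0.719
P = 7434.8369 W

7434.8369 W


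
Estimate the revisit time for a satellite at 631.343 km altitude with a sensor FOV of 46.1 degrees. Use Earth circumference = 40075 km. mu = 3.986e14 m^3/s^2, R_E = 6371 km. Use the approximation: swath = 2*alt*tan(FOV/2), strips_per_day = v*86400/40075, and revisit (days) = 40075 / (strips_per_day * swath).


swath = 2*631.343*tan(0.4022984) = 537.2793 km
v = sqrt(mu/r) = 7544.7865 m/s = 7.5448 km/s
strips/day = v*86400/40075 = 7.5448*86400/40075 = 16.2662
coverage/day = strips * swath = 16.2662 * 537.2793 = 8739.5144 km
revisit = 40075 / 8739.5144 = 4.5855 days

4.5855 days


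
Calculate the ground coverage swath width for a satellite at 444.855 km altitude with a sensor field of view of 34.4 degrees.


FOV = 34.4 deg = 0.6003933 rad
swath = 2 * alt * tan(FOV/2) = 2 * 444.855 * tan(0.3001966)
swath = 2 * 444.855 * 0.3095517
swath = 275.4113 km

275.4113 km


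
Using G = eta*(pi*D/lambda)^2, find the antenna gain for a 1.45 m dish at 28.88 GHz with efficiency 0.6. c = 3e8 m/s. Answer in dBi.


lambda = c/f = 3e8 / 2.888e+10 = 0.01038781 m
G = eta*(pi*D/lambda)^2 = 0.6*(pi*1.45/0.01038781)^2
G = 115382.2141 (linear)
G = 10*log10(115382.2141) = 50.6214 dBi

50.6214 dBi


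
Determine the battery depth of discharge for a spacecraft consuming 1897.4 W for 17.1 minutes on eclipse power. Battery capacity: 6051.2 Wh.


E_used = P * t / 60 = 1897.4 * 17.1 / 60 = 540.7590 Wh
DOD = E_used / E_total * 100 = 540.7590 / 6051.2 * 100
DOD = 8.9364 %

8.9364 %


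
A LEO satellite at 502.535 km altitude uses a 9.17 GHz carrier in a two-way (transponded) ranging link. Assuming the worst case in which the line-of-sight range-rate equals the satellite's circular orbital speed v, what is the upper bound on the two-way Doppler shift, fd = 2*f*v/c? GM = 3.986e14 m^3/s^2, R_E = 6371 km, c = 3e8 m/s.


r = 6.873535e+06 m
v = sqrt(mu/r) = 7615.1519 m/s (worst-case radial velocity)
f = 9.17 GHz = 9.17e+09 Hz
fd = 2*f*v/c = 2*9.17e+09*7615.1519/3.0e+08
fd = 465539.6220 Hz

465539.6220 Hz


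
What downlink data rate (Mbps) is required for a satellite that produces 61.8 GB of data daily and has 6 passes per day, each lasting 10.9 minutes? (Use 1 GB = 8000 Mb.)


total contact time = 6 * 10.9 * 60 = 3924.0000 s
data = 61.8 GB = 494400.0000 Mb
rate = 494400.0000 / 3924.0000 = 125.9939 Mbps

125.9939 Mbps


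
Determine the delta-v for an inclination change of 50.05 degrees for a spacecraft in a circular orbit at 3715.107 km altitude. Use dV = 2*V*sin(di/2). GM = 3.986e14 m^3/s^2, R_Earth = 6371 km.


r = 10086.1070 km = 1.0086107e+07 m
V = sqrt(mu/r) = 6286.4702 m/s
di = 50.05 deg = 0.8735373 rad
dV = 2*V*sin(di/2) = 2*6286.4702*sin(0.4367686)
dV = 5318.5257 m/s = 5.3185 km/s

5.3185 km/s


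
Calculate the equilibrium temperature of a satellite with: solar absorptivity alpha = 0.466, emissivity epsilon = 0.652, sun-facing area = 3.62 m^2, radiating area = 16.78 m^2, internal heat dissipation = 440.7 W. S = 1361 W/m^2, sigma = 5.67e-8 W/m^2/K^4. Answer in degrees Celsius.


Numerator = alpha*S*A_sun + Q_int = 0.466*1361*3.62 + 440.7 = 2736.5981 W
Denominator = eps*sigma*A_rad = 0.652*5.67e-8*16.78 = 6.2032975e-07 W/K^4
T^4 = 4.4115216e+09 K^4
T = 257.7194 K = -15.4306 C

-15.4306 degrees Celsius


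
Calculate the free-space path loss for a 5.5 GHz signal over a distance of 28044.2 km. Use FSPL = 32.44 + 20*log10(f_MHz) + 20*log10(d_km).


f = 5.5 GHz = 5500.0000 MHz
d = 28044.2 km
FSPL = 32.44 + 20*log10(5500.0000) + 20*log10(28044.2)
FSPL = 32.44 + 74.8073 + 88.9569
FSPL = 196.2041 dB

196.2041 dB


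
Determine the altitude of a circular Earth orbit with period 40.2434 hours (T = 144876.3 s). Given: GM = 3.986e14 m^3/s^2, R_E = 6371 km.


T = 144876.3 s
r = (mu*T^2/(4*pi^2))^(1/3) = (3.986e14 * 144876.3^2 / (4*pi^2))^(1/3)
r = 5.9619832e+07 m = 59619.8323 km
alt = r - R_E = 59619.8323 - 6371 = 53248.8323 km

53248.8323 km


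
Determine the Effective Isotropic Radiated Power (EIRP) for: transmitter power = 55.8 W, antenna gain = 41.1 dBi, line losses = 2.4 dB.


Pt = 55.8 W = 17.4663 dBW
EIRP = Pt_dBW + Gt - losses = 17.4663 + 41.1 - 2.4 = 56.1663 dBW

56.1663 dBW


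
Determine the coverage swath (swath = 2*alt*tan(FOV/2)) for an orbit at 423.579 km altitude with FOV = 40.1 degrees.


FOV = 40.1 deg = 0.699877 rad
swath = 2 * alt * tan(FOV/2) = 2 * 423.579 * tan(0.3499385)
swath = 2 * 423.579 * 0.3649588
swath = 309.1778 km

309.1778 km


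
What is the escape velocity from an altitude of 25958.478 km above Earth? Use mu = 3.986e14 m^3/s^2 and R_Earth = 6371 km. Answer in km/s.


r = 6371.0 + 25958.478 = 32329.4780 km = 3.2329478e+07 m
v_esc = sqrt(2*mu/r) = sqrt(2*3.986e14 / 3.2329478e+07)
v_esc = 4965.7437 m/s = 4.9657 km/s

4.9657 km/s


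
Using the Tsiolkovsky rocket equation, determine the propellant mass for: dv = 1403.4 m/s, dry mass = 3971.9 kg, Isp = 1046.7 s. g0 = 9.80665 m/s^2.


ve = Isp * g0 = 1046.7 * 9.80665 = 10264.620555 m/s
mass ratio = exp(dv/ve) = exp(1403.4/10264.620555) = 1.14650944
m_prop = m_dry * (mr - 1) = 3971.9 * (1.14650944 - 1)
m_prop = 581.9208 kg

581.9208 kg


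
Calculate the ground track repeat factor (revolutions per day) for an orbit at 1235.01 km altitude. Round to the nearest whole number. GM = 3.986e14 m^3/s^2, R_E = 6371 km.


r = 7.60601e+06 m
T = 2*pi*sqrt(r^3/mu) = 6601.5598 s = 110.0260 min
revs/day = 1440 / 110.0260 = 13.0878
Rounded: 13 revolutions per day

13 revolutions per day


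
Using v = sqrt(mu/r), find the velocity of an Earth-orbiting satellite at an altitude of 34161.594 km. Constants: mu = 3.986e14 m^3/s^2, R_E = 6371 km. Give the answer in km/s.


r = R_E + alt = 6371.0 + 34161.594 = 40532.5940 km = 4.0532594e+07 m
v = sqrt(mu/r) = sqrt(3.986e14 / 4.0532594e+07) = 3135.9306 m/s = 3.1359 km/s

3.1359 km/s


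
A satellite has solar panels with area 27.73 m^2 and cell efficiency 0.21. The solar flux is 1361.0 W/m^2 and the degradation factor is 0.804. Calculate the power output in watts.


P = area * eta * S * degradation
P = 27.73 * 0.21 * 1361.0 * 0.804
P = 6372.1111 W

6372.1111 W


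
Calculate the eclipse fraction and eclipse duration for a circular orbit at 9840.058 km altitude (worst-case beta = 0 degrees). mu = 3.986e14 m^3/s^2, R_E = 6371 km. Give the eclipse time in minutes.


r = 16211.0580 km
T = 342.3553 min
Eclipse fraction = arcsin(R_E/r)/pi = arcsin(6371.0000/16211.0580)/pi
= arcsin(0.3930033)/pi = 0.1285639
Eclipse duration = 0.1285639 * 342.3553 = 44.0145 min

44.0145 minutes


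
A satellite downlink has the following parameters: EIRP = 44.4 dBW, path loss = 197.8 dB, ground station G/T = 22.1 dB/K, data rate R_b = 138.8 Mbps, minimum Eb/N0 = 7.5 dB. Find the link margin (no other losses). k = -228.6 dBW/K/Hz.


C/N0 = EIRP - FSPL + G/T - k = 44.4 - 197.8 + 22.1 - (-228.6)
C/N0 = 97.3000 dB-Hz
R_b = 138.8 Mbps = 1.388e+08 bps -> 10*log10(R_b) = 81.4239 dB-Hz
Eb/N0 = C/N0 - 10*log10(R_b) = 97.3000 - 81.4239 = 15.8761 dB
Margin = Eb/N0 - Eb/N0_req = 15.8761 - 7.5 = 8.3761 dB (link closes)

8.3761 dB


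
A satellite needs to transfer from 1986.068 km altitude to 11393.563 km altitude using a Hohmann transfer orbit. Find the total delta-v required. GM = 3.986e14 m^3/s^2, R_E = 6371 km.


r1 = 8357.0680 km = 8.357068e+06 m
r2 = 17764.5630 km = 1.7764563e+07 m
dv1 = sqrt(mu/r1)*(sqrt(2*r2/(r1+r2)) - 1) = 1148.1710 m/s
dv2 = sqrt(mu/r2)*(1 - sqrt(2*r1/(r1+r2))) = 947.7941 m/s
total dv = |dv1| + |dv2| = 1148.1710 + 947.7941 = 2095.9650 m/s = 2.0960 km/s

2.0960 km/s


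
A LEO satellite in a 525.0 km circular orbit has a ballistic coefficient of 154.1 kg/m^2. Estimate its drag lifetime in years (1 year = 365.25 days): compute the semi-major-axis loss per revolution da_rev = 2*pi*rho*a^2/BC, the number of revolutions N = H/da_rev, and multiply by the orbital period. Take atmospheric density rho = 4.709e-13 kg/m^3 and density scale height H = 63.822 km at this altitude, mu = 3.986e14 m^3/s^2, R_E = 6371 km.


a = R_E + alt = 6896.0000 km = 6.896e+06 m
da_rev = 2*pi*rho*a^2/BC = 2*pi*4.709e-13*(6.896e+06)^2/154.1 = 0.91306233 m per revolution
N = H/da_rev = 63822.0000 m / 0.91306233 m = 69898.8425 revolutions
P = 2*pi*sqrt(a^3/mu) = 5699.1108 s
lifetime = N*P = 69898.8425 * 5699.1108 = 3.9836125e+08 s = 4610.6626 days
years = 4610.6626 / 365.25 = 12.6233 years

12.6233 years


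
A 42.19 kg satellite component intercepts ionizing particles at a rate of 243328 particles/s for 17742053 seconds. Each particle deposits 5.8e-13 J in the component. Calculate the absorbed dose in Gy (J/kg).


Total energy deposited = rate * time * E_per
  = 243328 * 17742053 * 5.8e-13 = 2.5039 J
Dose = E_total / mass = 2.5039 / 42.19
Dose = 0.05934914 Gy

0.0593 Gy


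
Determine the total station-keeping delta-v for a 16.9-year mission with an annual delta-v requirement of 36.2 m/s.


dV = rate * years = 36.2 * 16.9
dV = 611.7800 m/s

611.7800 m/s


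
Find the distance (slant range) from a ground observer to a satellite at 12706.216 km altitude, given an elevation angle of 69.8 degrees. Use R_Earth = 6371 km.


h = 12706.216 km, el = 69.8 deg
d = -R_E*sin(el) + sqrt((R_E*sin(el))^2 + 2*R_E*h + h^2)
d = -6371.0000*sin(1.2182) + sqrt((6371.0000*0.938493)^2 + 2*6371.0000*12706.216 + 12706.216^2)
d = 12970.8117 km

12970.8117 km


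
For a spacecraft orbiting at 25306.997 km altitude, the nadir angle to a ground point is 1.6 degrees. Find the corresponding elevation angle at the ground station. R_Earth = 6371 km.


r = R_E + alt = 31677.9970 km
Law of sines in the satellite / Earth-center / ground-point triangle:
  sin(nadir)/R_E = sin(90 + el)/r  =>  cos(el) = (r/R_E)*sin(nadir)
cos(el) = (31677.9970 / 6371.0000) * sin(1.6 deg) = 0.1388325
el = arccos(0.1388325) = 82.0197 deg
(Earth-central angle = 90 - nadir - el = 6.3803 deg)

82.0197 degrees


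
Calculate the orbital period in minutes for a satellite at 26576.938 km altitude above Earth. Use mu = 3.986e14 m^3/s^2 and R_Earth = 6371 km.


r = 32947.9380 km = 3.2947938e+07 m
T = 2*pi*sqrt(r^3/mu) = 2*pi*sqrt(3.5767182e+22 / 3.986e14)
T = 59518.7198 s = 991.9787 min

991.9787 minutes


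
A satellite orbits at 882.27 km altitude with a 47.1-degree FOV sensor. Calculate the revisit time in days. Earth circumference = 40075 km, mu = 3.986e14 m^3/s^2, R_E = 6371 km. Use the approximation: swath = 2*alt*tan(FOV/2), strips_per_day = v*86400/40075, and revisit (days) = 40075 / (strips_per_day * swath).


swath = 2*882.27*tan(0.411025) = 769.0755 km
v = sqrt(mu/r) = 7413.1319 m/s = 7.4131 km/s
strips/day = v*86400/40075 = 7.4131*86400/40075 = 15.9824
coverage/day = strips * swath = 15.9824 * 769.0755 = 12291.6706 km
revisit = 40075 / 12291.6706 = 3.2603 days

3.2603 days


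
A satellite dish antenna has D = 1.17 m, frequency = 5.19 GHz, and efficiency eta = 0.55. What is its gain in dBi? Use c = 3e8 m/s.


lambda = c/f = 3e8 / 5.19e+09 = 0.05780347 m
G = eta*(pi*D/lambda)^2 = 0.55*(pi*1.17/0.05780347)^2
G = 2223.9569 (linear)
G = 10*log10(2223.9569) = 33.4713 dBi

33.4713 dBi


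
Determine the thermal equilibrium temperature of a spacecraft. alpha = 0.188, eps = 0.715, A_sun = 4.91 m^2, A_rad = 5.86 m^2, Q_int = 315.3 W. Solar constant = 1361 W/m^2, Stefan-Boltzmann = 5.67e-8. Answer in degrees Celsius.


Numerator = alpha*S*A_sun + Q_int = 0.188*1361*4.91 + 315.3 = 1571.6119 W
Denominator = eps*sigma*A_rad = 0.715*5.67e-8*5.86 = 2.3756733e-07 W/K^4
T^4 = 6.6154377e+09 K^4
T = 285.1935 K = 12.0435 C

12.0435 degrees Celsius


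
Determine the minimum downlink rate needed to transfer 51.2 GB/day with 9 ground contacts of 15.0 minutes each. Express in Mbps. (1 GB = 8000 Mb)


total contact time = 9 * 15.0 * 60 = 8100.0000 s
data = 51.2 GB = 409600.0000 Mb
rate = 409600.0000 / 8100.0000 = 50.5679 Mbps

50.5679 Mbps


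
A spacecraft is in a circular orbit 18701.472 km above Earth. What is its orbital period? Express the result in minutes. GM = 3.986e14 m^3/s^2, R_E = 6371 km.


r = 25072.4720 km = 2.5072472e+07 m
T = 2*pi*sqrt(r^3/mu) = 2*pi*sqrt(1.5761279e+22 / 3.986e14)
T = 39509.9931 s = 658.4999 min

658.4999 minutes


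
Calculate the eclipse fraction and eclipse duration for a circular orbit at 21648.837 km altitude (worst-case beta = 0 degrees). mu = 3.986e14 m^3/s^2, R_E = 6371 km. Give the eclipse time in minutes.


r = 28019.8370 km
T = 777.9620 min
Eclipse fraction = arcsin(R_E/r)/pi = arcsin(6371.0000/28019.8370)/pi
= arcsin(0.2273746)/pi = 0.07301419
Eclipse duration = 0.07301419 * 777.9620 = 56.8023 min

56.8023 minutes


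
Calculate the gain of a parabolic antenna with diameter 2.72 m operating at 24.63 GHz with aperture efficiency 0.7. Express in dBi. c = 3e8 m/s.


lambda = c/f = 3e8 / 2.463e+10 = 0.01218027 m
G = eta*(pi*D/lambda)^2 = 0.7*(pi*2.72/0.01218027)^2
G = 344525.9252 (linear)
G = 10*log10(344525.9252) = 55.3722 dBi

55.3722 dBi


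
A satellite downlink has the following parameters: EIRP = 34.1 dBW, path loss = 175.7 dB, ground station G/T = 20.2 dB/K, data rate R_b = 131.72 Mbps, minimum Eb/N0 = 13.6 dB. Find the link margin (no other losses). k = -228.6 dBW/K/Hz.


C/N0 = EIRP - FSPL + G/T - k = 34.1 - 175.7 + 20.2 - (-228.6)
C/N0 = 107.2000 dB-Hz
R_b = 131.72 Mbps = 1.3172e+08 bps -> 10*log10(R_b) = 81.1965 dB-Hz
Eb/N0 = C/N0 - 10*log10(R_b) = 107.2000 - 81.1965 = 26.0035 dB
Margin = Eb/N0 - Eb/N0_req = 26.0035 - 13.6 = 12.4035 dB (link closes)

12.4035 dB


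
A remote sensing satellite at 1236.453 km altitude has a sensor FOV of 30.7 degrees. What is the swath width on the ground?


FOV = 30.7 deg = 0.5358161 rad
swath = 2 * alt * tan(FOV/2) = 2 * 1236.453 * tan(0.267908)
swath = 2 * 1236.453 * 0.2745072
swath = 678.8306 km

678.8306 km


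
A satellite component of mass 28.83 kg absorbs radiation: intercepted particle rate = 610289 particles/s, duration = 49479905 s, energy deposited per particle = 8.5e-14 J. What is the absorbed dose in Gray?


Total energy deposited = rate * time * E_per
  = 610289 * 49479905 * 8.5e-14 = 2.5667 J
Dose = E_total / mass = 2.5667 / 28.83
Dose = 0.08903047 Gy

0.0890 Gy


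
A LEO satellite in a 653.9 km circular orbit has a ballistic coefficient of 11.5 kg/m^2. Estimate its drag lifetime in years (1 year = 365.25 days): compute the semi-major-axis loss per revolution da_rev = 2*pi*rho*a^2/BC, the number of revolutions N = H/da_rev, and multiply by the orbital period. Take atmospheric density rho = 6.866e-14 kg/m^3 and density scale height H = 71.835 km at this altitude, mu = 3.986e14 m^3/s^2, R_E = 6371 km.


a = R_E + alt = 7024.9000 km = 7.0249e+06 m
da_rev = 2*pi*rho*a^2/BC = 2*pi*6.866e-14*(7.0249e+06)^2/11.5 = 1.851254 m per revolution
N = H/da_rev = 71835.0000 m / 1.851254 m = 38803.4175 revolutions
P = 2*pi*sqrt(a^3/mu) = 5859.6468 s
lifetime = N*P = 38803.4175 * 5859.6468 = 2.2737432e+08 s = 2631.6472 days
years = 2631.6472 / 365.25 = 7.2051 years

7.2051 years


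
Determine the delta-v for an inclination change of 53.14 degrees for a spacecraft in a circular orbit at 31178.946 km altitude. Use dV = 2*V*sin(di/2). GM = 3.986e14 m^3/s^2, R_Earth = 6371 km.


r = 37549.9460 km = 3.7549946e+07 m
V = sqrt(mu/r) = 3258.0968 m/s
di = 53.14 deg = 0.927468 rad
dV = 2*V*sin(di/2) = 2*3258.0968*sin(0.463734)
dV = 2914.6338 m/s = 2.9146 km/s

2.9146 km/s


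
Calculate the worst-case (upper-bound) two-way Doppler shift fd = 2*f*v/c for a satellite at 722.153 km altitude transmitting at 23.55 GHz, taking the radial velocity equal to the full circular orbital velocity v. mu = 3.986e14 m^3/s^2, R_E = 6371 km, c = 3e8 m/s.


r = 7.093153e+06 m
v = sqrt(mu/r) = 7496.3349 m/s (worst-case radial velocity)
f = 23.55 GHz = 2.355e+10 Hz
fd = 2*f*v/c = 2*2.355e+10*7496.3349/3.0e+08
fd = 1.1769246e+06 Hz

1.1769e+06 Hz


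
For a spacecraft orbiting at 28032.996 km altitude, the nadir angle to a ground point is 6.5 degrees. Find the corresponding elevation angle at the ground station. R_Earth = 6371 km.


r = R_E + alt = 34403.9960 km
Law of sines in the satellite / Earth-center / ground-point triangle:
  sin(nadir)/R_E = sin(90 + el)/r  =>  cos(el) = (r/R_E)*sin(nadir)
cos(el) = (34403.9960 / 6371.0000) * sin(6.5 deg) = 0.6113079
el = arccos(0.6113079) = 52.3159 deg
(Earth-central angle = 90 - nadir - el = 31.1841 deg)

52.3159 degrees


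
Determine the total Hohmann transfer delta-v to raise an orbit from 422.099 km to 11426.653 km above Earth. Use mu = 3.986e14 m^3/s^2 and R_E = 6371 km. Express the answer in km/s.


r1 = 6793.0990 km = 6.793099e+06 m
r2 = 17797.6530 km = 1.7797653e+07 m
dv1 = sqrt(mu/r1)*(sqrt(2*r2/(r1+r2)) - 1) = 1555.9525 m/s
dv2 = sqrt(mu/r2)*(1 - sqrt(2*r1/(r1+r2))) = 1214.8320 m/s
total dv = |dv1| + |dv2| = 1555.9525 + 1214.8320 = 2770.7845 m/s = 2.7708 km/s

2.7708 km/s


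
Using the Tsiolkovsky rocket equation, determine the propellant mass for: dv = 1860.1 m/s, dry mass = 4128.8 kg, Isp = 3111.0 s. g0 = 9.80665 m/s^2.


ve = Isp * g0 = 3111.0 * 9.80665 = 30508.488150 m/s
mass ratio = exp(dv/ve) = exp(1860.1/30508.488150) = 1.06286694
m_prop = m_dry * (mr - 1) = 4128.8 * (1.06286694 - 1)
m_prop = 259.5650 kg

259.5650 kg


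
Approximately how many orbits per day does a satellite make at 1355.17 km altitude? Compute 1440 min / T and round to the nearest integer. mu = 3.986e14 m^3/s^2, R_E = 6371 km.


r = 7.72617e+06 m
T = 2*pi*sqrt(r^3/mu) = 6758.6135 s = 112.6436 min
revs/day = 1440 / 112.6436 = 12.7837
Rounded: 13 revolutions per day

13 revolutions per day


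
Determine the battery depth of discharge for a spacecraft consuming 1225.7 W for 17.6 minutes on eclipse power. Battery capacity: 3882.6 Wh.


E_used = P * t / 60 = 1225.7 * 17.6 / 60 = 359.5387 Wh
DOD = E_used / E_total * 100 = 359.5387 / 3882.6 * 100
DOD = 9.2603 %

9.2603 %


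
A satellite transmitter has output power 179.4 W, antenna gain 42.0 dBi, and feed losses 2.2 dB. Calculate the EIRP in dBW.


Pt = 179.4 W = 22.5382 dBW
EIRP = Pt_dBW + Gt - losses = 22.5382 + 42.0 - 2.2 = 62.3382 dBW

62.3382 dBW


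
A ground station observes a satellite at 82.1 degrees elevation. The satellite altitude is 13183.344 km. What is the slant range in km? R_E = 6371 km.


h = 13183.344 km, el = 82.1 deg
d = -R_E*sin(el) + sqrt((R_E*sin(el))^2 + 2*R_E*h + h^2)
d = -6371.0000*sin(1.4329) + sqrt((6371.0000*0.9905095)^2 + 2*6371.0000*13183.344 + 13183.344^2)
d = 13224.1920 km

13224.1920 km
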